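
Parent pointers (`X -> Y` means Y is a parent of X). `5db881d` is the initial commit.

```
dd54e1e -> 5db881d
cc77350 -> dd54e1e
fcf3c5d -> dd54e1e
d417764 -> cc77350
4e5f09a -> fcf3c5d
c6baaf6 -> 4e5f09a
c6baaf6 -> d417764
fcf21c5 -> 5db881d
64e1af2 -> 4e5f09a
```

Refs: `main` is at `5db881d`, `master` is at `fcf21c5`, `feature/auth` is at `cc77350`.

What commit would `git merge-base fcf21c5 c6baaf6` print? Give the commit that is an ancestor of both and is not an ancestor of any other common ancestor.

Ancestors of fcf21c5: {5db881d, fcf21c5}.
Ancestors of c6baaf6: {4e5f09a, 5db881d, c6baaf6, cc77350, d417764, dd54e1e, fcf3c5d}.
Common ancestors: {5db881d}.
The only common ancestor is 5db881d, so it is the merge base.

5db881d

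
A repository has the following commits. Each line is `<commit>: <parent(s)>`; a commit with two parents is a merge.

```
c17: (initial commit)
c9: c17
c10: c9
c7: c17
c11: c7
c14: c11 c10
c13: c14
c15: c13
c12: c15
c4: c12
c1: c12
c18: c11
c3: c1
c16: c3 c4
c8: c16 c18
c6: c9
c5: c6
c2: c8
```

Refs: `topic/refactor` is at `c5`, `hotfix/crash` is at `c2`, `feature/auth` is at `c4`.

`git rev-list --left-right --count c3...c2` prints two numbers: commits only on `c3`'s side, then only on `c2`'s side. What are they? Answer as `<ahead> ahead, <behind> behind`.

0 ahead, 5 behind

Reachable from c3: {c1, c10, c11, c12, c13, c14, c15, c17, c3, c7, c9}.
Reachable from c2: {c1, c10, c11, c12, c13, c14, c15, c16, c17, c18, c2, c3, c4, c7, c8, c9}.
Only in c3's history (ahead): {} — 0.
Only in c2's history (behind): {c16, c18, c2, c4, c8} — 5.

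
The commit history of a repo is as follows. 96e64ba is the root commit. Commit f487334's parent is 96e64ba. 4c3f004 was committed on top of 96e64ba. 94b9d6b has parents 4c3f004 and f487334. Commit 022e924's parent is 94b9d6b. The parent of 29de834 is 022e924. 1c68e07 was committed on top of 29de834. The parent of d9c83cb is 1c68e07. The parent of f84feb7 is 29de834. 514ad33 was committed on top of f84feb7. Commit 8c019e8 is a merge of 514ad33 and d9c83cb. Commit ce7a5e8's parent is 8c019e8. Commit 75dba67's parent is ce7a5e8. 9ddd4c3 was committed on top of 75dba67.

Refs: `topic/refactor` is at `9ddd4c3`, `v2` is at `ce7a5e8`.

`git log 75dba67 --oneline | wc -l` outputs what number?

13

Walking parent pointers from 75dba67: reachable set = {022e924, 1c68e07, 29de834, 4c3f004, 514ad33, 75dba67, 8c019e8, 94b9d6b, 96e64ba, ce7a5e8, d9c83cb, f487334, f84feb7}.
That is 13 commits.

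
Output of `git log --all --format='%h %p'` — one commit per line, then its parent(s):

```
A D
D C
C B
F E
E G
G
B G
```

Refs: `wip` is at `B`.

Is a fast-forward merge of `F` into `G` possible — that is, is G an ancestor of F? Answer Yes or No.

A fast-forward from G to F is possible iff G is an ancestor of F.
Ancestors of F: {E, F, G}.
G is among them, so fast-forward is possible.

Yes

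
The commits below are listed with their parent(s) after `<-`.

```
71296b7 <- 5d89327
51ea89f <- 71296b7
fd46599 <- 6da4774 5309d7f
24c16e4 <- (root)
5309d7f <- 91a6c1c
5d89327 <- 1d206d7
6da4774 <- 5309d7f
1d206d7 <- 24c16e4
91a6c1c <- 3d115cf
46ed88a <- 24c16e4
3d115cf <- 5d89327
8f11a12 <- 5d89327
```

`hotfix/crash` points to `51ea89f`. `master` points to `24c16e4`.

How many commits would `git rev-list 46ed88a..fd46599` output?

7

Reachable from fd46599: {1d206d7, 24c16e4, 3d115cf, 5309d7f, 5d89327, 6da4774, 91a6c1c, fd46599}.
Reachable from 46ed88a: {24c16e4, 46ed88a}.
In fd46599's history but not 46ed88a's: {1d206d7, 3d115cf, 5309d7f, 5d89327, 6da4774, 91a6c1c, fd46599} — 7 commits.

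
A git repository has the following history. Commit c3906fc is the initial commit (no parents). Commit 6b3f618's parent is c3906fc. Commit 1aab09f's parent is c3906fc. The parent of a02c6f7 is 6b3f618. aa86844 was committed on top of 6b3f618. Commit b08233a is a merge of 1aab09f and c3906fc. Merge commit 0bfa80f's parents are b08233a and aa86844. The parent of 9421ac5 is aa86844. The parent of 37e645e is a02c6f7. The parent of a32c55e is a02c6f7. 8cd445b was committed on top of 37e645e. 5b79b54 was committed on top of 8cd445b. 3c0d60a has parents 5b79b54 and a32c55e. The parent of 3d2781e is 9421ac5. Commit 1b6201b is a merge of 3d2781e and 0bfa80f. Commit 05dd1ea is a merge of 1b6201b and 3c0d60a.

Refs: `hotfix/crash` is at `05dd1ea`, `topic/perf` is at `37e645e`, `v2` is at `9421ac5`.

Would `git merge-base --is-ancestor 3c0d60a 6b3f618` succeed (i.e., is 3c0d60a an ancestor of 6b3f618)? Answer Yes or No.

Ancestors of 6b3f618: {6b3f618, c3906fc}.
3c0d60a is not in that set, so it is not an ancestor of 6b3f618.

No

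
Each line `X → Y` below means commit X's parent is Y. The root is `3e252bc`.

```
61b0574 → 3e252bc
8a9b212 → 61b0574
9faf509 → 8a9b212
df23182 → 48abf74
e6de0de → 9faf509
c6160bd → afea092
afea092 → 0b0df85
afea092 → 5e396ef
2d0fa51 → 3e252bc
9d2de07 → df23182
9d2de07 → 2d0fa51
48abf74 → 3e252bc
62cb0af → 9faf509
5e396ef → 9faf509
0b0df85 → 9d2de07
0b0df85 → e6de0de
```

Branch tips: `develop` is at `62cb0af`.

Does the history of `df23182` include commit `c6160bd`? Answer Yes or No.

No

Ancestors of df23182: {3e252bc, 48abf74, df23182}.
c6160bd is not in that set, so it is not an ancestor of df23182.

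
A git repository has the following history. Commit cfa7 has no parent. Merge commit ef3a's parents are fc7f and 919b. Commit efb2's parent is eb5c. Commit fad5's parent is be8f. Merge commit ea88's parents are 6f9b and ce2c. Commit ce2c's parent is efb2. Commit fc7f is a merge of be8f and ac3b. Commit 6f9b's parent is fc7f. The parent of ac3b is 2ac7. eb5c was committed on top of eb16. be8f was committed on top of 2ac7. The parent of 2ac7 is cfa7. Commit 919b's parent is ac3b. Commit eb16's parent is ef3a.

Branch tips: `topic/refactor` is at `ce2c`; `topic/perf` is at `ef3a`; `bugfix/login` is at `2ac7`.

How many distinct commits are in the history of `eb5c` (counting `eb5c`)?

Walking parent pointers from eb5c: reachable set = {2ac7, 919b, ac3b, be8f, cfa7, eb16, eb5c, ef3a, fc7f}.
That is 9 commits.

9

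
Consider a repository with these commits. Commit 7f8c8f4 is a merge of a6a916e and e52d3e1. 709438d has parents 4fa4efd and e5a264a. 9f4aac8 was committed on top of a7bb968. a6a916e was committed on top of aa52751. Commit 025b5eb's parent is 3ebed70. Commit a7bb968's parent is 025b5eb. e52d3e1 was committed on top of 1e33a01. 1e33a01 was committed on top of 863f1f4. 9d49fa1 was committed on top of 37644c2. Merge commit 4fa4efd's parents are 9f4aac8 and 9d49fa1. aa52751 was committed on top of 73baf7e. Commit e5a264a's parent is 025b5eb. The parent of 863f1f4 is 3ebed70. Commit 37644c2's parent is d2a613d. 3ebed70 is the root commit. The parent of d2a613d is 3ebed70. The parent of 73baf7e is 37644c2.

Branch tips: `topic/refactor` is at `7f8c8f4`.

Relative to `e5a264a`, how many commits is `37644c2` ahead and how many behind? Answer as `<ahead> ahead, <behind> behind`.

2 ahead, 2 behind

Reachable from 37644c2: {37644c2, 3ebed70, d2a613d}.
Reachable from e5a264a: {025b5eb, 3ebed70, e5a264a}.
Only in 37644c2's history (ahead): {37644c2, d2a613d} — 2.
Only in e5a264a's history (behind): {025b5eb, e5a264a} — 2.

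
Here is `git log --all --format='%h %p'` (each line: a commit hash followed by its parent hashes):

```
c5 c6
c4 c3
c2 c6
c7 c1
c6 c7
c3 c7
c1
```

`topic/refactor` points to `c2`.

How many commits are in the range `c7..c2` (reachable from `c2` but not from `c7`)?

Reachable from c2: {c1, c2, c6, c7}.
Reachable from c7: {c1, c7}.
In c2's history but not c7's: {c2, c6} — 2 commits.

2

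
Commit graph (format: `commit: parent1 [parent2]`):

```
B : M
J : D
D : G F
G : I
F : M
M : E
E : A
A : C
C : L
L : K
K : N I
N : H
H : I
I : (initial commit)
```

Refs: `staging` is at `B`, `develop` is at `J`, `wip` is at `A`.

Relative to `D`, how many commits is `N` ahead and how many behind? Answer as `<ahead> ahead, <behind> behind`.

0 ahead, 9 behind

Reachable from N: {H, I, N}.
Reachable from D: {A, C, D, E, F, G, H, I, K, L, M, N}.
Only in N's history (ahead): {} — 0.
Only in D's history (behind): {A, C, D, E, F, G, K, L, M} — 9.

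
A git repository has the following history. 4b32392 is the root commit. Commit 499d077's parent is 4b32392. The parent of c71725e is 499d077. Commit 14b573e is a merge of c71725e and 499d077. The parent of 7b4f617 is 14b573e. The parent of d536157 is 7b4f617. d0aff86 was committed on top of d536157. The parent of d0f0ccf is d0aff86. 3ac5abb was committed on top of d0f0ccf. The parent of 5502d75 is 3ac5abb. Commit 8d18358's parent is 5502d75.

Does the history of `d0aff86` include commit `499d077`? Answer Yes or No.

Yes

Ancestors of d0aff86 (commits reachable by following parents): {14b573e, 499d077, 4b32392, 7b4f617, c71725e, d0aff86, d536157}.
499d077 is in that set, so it is an ancestor of d0aff86.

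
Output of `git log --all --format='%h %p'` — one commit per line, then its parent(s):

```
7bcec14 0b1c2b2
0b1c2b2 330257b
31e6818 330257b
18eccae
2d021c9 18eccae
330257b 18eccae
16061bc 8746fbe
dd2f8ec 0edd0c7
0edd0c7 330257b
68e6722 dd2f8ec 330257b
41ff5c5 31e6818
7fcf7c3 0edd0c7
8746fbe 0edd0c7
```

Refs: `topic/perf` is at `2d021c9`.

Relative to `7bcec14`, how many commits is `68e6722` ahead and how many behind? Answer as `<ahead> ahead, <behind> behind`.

3 ahead, 2 behind

Reachable from 68e6722: {0edd0c7, 18eccae, 330257b, 68e6722, dd2f8ec}.
Reachable from 7bcec14: {0b1c2b2, 18eccae, 330257b, 7bcec14}.
Only in 68e6722's history (ahead): {0edd0c7, 68e6722, dd2f8ec} — 3.
Only in 7bcec14's history (behind): {0b1c2b2, 7bcec14} — 2.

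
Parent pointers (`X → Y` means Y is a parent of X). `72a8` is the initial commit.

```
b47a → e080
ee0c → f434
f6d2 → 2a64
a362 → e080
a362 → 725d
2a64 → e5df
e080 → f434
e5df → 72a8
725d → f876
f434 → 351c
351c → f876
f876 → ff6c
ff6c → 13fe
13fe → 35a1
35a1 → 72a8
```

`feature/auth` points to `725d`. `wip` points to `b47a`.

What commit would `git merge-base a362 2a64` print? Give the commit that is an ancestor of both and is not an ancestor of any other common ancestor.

Ancestors of a362: {13fe, 351c, 35a1, 725d, 72a8, a362, e080, f434, f876, ff6c}.
Ancestors of 2a64: {2a64, 72a8, e5df}.
Common ancestors: {72a8}.
The only common ancestor is 72a8, so it is the merge base.

72a8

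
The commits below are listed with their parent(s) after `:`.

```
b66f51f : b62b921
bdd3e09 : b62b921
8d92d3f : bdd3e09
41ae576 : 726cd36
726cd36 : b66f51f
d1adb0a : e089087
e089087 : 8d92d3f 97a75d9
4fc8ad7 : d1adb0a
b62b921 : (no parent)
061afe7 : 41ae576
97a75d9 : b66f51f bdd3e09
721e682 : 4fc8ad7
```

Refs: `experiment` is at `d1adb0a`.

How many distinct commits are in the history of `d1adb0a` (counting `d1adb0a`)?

Walking parent pointers from d1adb0a: reachable set = {8d92d3f, 97a75d9, b62b921, b66f51f, bdd3e09, d1adb0a, e089087}.
That is 7 commits.

7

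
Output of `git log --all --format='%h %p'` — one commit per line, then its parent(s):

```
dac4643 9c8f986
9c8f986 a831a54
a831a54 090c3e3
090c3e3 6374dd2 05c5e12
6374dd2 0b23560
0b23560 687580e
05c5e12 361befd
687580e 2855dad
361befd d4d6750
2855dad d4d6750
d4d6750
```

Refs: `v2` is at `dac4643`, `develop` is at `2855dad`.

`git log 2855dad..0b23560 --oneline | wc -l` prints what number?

Reachable from 0b23560: {0b23560, 2855dad, 687580e, d4d6750}.
Reachable from 2855dad: {2855dad, d4d6750}.
In 0b23560's history but not 2855dad's: {0b23560, 687580e} — 2 commits.

2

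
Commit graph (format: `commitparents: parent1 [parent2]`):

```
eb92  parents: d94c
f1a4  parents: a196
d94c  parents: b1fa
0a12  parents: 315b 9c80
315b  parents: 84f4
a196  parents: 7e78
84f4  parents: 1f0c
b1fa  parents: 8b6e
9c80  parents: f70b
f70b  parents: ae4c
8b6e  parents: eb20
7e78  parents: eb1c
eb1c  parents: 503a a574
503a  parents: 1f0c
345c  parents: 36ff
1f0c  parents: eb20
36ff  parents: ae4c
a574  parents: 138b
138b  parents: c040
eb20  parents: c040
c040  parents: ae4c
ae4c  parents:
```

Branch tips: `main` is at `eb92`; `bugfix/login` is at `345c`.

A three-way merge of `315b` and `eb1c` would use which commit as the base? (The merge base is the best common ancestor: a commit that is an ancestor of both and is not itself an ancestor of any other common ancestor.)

1f0c

Ancestors of 315b: {1f0c, 315b, 84f4, ae4c, c040, eb20}.
Ancestors of eb1c: {138b, 1f0c, 503a, a574, ae4c, c040, eb1c, eb20}.
Common ancestors: {1f0c, ae4c, c040, eb20}.
Among these, 1f0c is not an ancestor of any other common ancestor — it is the merge base.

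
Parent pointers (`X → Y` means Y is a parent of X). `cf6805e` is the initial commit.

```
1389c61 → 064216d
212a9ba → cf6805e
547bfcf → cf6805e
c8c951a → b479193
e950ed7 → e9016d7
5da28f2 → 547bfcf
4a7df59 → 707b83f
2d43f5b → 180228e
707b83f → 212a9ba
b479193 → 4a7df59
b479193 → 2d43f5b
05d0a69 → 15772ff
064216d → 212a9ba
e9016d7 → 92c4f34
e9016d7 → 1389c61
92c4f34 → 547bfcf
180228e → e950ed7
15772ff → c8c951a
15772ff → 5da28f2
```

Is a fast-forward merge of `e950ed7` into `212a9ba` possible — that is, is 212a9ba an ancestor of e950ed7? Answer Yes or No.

Yes

A fast-forward from 212a9ba to e950ed7 is possible iff 212a9ba is an ancestor of e950ed7.
Ancestors of e950ed7: {064216d, 1389c61, 212a9ba, 547bfcf, 92c4f34, cf6805e, e9016d7, e950ed7}.
212a9ba is among them, so fast-forward is possible.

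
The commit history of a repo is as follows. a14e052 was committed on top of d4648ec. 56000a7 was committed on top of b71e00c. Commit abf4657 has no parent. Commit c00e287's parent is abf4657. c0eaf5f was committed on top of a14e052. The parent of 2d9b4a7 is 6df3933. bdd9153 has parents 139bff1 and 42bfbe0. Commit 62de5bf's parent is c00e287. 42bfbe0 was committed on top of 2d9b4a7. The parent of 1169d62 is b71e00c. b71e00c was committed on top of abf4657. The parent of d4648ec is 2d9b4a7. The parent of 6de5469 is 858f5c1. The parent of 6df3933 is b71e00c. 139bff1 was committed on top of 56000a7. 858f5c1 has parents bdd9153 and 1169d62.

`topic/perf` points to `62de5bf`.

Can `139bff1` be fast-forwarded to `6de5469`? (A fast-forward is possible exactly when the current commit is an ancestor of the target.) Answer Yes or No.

Yes

A fast-forward from 139bff1 to 6de5469 is possible iff 139bff1 is an ancestor of 6de5469.
Ancestors of 6de5469: {1169d62, 139bff1, 2d9b4a7, 42bfbe0, 56000a7, 6de5469, 6df3933, 858f5c1, abf4657, b71e00c, bdd9153}.
139bff1 is among them, so fast-forward is possible.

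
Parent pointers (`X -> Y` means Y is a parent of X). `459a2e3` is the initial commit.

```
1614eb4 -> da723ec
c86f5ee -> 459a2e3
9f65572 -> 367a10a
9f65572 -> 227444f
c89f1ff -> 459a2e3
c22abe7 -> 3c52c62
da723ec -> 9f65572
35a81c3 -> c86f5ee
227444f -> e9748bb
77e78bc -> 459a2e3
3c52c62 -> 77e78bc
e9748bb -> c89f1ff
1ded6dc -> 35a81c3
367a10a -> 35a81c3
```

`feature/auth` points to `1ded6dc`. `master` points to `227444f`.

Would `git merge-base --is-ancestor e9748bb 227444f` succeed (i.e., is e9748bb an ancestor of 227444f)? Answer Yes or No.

Yes

Ancestors of 227444f (commits reachable by following parents): {227444f, 459a2e3, c89f1ff, e9748bb}.
e9748bb is in that set, so it is an ancestor of 227444f.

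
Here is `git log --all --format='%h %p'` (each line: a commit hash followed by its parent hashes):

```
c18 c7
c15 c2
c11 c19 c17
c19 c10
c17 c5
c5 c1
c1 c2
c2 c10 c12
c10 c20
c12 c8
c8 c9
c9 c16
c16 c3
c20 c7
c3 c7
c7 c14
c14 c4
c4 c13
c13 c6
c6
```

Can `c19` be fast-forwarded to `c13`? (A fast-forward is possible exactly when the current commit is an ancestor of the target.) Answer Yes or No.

A fast-forward from c19 to c13 is possible iff c19 is an ancestor of c13.
Ancestors of c13: {c13, c6}.
c19 is not among them, so fast-forward is not possible.

No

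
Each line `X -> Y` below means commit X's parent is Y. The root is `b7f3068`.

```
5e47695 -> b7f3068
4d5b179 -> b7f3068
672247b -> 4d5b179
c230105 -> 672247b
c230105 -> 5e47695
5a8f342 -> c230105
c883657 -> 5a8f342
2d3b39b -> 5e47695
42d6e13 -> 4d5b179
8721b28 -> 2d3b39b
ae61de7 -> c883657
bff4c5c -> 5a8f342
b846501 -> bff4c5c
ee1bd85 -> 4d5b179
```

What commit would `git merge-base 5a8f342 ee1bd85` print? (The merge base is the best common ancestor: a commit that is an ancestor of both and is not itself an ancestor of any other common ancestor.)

Ancestors of 5a8f342: {4d5b179, 5a8f342, 5e47695, 672247b, b7f3068, c230105}.
Ancestors of ee1bd85: {4d5b179, b7f3068, ee1bd85}.
Common ancestors: {4d5b179, b7f3068}.
Among these, 4d5b179 is not an ancestor of any other common ancestor — it is the merge base.

4d5b179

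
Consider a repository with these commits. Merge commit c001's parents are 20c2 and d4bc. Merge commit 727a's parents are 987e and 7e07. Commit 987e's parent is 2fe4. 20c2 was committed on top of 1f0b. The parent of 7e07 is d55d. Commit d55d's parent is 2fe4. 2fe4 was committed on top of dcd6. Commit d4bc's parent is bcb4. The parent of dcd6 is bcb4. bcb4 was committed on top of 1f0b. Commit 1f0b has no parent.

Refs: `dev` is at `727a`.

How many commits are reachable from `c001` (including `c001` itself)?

5

Walking parent pointers from c001: reachable set = {1f0b, 20c2, bcb4, c001, d4bc}.
That is 5 commits.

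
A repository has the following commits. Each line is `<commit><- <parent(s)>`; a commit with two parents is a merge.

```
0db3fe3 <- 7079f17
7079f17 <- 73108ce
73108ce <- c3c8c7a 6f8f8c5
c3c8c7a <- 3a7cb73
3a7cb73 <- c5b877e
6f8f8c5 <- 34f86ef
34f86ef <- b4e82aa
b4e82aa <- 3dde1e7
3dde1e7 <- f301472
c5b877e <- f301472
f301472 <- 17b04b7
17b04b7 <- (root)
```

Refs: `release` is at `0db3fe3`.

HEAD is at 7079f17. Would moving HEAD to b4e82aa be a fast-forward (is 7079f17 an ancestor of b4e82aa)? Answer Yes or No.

A fast-forward from 7079f17 to b4e82aa is possible iff 7079f17 is an ancestor of b4e82aa.
Ancestors of b4e82aa: {17b04b7, 3dde1e7, b4e82aa, f301472}.
7079f17 is not among them, so fast-forward is not possible.

No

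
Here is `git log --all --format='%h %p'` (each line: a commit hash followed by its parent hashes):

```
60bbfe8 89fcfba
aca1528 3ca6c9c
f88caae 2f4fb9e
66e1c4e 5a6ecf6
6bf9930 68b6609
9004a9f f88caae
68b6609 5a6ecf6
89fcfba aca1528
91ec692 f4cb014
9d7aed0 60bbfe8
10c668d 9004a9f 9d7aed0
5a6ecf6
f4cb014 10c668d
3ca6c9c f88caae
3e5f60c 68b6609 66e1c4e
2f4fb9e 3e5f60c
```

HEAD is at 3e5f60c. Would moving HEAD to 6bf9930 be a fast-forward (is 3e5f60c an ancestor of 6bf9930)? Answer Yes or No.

No

A fast-forward from 3e5f60c to 6bf9930 is possible iff 3e5f60c is an ancestor of 6bf9930.
Ancestors of 6bf9930: {5a6ecf6, 68b6609, 6bf9930}.
3e5f60c is not among them, so fast-forward is not possible.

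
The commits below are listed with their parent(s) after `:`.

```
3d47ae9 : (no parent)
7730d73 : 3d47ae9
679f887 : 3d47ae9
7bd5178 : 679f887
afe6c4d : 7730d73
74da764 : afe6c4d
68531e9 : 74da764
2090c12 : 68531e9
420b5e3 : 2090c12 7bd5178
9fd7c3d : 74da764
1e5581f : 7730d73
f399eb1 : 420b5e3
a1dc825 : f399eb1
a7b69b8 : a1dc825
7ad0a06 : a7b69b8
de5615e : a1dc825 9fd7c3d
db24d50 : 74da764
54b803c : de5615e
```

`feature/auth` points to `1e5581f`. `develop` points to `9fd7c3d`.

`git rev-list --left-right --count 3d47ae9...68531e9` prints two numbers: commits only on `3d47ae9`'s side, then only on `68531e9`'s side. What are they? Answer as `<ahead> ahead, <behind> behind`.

Reachable from 3d47ae9: {3d47ae9}.
Reachable from 68531e9: {3d47ae9, 68531e9, 74da764, 7730d73, afe6c4d}.
Only in 3d47ae9's history (ahead): {} — 0.
Only in 68531e9's history (behind): {68531e9, 74da764, 7730d73, afe6c4d} — 4.

0 ahead, 4 behind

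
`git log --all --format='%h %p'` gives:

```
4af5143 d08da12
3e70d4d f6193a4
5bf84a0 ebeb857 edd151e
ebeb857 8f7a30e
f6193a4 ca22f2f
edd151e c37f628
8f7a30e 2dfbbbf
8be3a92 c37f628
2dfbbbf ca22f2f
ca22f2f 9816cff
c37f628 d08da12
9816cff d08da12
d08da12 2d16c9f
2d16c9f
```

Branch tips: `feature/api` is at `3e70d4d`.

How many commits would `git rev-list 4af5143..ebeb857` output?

5

Reachable from ebeb857: {2d16c9f, 2dfbbbf, 8f7a30e, 9816cff, ca22f2f, d08da12, ebeb857}.
Reachable from 4af5143: {2d16c9f, 4af5143, d08da12}.
In ebeb857's history but not 4af5143's: {2dfbbbf, 8f7a30e, 9816cff, ca22f2f, ebeb857} — 5 commits.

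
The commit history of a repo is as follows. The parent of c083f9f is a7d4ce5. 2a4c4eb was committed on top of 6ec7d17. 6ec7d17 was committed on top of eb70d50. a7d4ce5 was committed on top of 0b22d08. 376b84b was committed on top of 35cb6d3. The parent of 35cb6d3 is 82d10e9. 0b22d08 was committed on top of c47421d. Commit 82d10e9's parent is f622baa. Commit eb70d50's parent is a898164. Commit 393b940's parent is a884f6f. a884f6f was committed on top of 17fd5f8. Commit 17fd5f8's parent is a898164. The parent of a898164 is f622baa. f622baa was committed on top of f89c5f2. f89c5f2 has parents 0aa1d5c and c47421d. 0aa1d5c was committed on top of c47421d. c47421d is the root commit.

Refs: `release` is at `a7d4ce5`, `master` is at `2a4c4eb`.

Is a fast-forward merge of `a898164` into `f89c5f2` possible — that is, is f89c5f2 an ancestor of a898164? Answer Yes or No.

Yes

A fast-forward from f89c5f2 to a898164 is possible iff f89c5f2 is an ancestor of a898164.
Ancestors of a898164: {0aa1d5c, a898164, c47421d, f622baa, f89c5f2}.
f89c5f2 is among them, so fast-forward is possible.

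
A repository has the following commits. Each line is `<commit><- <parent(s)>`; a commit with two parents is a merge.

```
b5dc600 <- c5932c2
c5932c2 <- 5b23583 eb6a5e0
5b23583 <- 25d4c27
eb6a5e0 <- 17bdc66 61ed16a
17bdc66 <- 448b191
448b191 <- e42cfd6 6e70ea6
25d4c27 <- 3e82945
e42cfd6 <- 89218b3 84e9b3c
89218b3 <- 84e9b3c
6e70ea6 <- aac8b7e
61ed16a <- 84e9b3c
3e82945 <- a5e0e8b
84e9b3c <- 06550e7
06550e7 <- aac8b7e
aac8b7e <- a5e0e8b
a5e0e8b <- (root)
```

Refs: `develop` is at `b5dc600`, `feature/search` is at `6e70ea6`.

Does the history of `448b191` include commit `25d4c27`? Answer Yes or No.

No

Ancestors of 448b191: {06550e7, 448b191, 6e70ea6, 84e9b3c, 89218b3, a5e0e8b, aac8b7e, e42cfd6}.
25d4c27 is not in that set, so it is not an ancestor of 448b191.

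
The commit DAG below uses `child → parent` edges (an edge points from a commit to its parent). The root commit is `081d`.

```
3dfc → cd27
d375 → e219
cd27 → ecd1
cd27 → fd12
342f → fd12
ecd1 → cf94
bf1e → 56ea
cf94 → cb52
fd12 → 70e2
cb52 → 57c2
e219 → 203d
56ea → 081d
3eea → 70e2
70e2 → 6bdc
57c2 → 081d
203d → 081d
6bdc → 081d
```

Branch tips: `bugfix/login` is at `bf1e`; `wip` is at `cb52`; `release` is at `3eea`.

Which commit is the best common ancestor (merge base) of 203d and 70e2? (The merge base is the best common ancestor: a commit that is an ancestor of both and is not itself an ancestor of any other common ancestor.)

081d

Ancestors of 203d: {081d, 203d}.
Ancestors of 70e2: {081d, 6bdc, 70e2}.
Common ancestors: {081d}.
The only common ancestor is 081d, so it is the merge base.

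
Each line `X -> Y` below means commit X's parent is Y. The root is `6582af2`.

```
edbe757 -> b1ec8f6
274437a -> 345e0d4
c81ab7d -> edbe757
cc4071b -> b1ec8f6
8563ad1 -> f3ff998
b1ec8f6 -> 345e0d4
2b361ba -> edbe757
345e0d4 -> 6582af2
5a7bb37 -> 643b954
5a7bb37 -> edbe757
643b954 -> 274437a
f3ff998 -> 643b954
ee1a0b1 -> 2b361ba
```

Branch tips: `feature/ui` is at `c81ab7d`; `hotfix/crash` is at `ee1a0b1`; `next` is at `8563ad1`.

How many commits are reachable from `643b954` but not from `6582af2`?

Reachable from 643b954: {274437a, 345e0d4, 643b954, 6582af2}.
Reachable from 6582af2: {6582af2}.
In 643b954's history but not 6582af2's: {274437a, 345e0d4, 643b954} — 3 commits.

3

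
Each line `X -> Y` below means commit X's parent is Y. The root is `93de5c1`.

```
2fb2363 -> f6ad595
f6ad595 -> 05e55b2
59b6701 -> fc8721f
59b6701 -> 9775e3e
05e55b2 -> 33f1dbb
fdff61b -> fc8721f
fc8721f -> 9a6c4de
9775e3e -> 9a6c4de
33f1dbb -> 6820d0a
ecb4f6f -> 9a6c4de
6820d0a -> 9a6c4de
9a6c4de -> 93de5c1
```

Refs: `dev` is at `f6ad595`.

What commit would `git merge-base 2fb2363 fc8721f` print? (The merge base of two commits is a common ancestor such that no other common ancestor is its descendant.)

Ancestors of 2fb2363: {05e55b2, 2fb2363, 33f1dbb, 6820d0a, 93de5c1, 9a6c4de, f6ad595}.
Ancestors of fc8721f: {93de5c1, 9a6c4de, fc8721f}.
Common ancestors: {93de5c1, 9a6c4de}.
Among these, 9a6c4de is not an ancestor of any other common ancestor — it is the merge base.

9a6c4de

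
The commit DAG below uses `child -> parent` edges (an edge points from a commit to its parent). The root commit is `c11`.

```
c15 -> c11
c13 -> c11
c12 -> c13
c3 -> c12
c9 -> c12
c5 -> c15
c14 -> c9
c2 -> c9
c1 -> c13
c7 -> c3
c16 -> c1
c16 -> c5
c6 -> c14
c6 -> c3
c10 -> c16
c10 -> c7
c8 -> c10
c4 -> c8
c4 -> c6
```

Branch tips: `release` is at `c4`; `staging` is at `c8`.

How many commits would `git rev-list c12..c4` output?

Reachable from c4: {c1, c10, c11, c12, c13, c14, c15, c16, c3, c4, c5, c6, c7, c8, c9}.
Reachable from c12: {c11, c12, c13}.
In c4's history but not c12's: {c1, c10, c14, c15, c16, c3, c4, c5, c6, c7, c8, c9} — 12 commits.

12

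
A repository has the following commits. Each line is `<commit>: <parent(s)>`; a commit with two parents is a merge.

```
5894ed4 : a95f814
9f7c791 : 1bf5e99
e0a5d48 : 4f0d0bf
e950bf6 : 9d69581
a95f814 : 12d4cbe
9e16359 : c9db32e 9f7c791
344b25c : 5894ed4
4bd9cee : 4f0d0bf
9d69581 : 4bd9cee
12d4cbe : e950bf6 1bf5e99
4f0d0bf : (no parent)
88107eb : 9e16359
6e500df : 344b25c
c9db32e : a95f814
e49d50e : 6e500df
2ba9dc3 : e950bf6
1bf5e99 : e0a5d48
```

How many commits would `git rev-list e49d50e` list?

12

Walking parent pointers from e49d50e: reachable set = {12d4cbe, 1bf5e99, 344b25c, 4bd9cee, 4f0d0bf, 5894ed4, 6e500df, 9d69581, a95f814, e0a5d48, e49d50e, e950bf6}.
That is 12 commits.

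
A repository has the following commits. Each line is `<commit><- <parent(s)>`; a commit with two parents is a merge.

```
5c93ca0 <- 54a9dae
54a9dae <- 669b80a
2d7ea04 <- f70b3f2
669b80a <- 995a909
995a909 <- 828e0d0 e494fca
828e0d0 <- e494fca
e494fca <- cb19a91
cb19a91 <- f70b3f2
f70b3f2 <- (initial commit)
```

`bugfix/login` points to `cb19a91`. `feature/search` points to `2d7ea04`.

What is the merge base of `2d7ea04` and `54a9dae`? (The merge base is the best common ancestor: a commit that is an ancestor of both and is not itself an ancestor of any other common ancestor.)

Ancestors of 2d7ea04: {2d7ea04, f70b3f2}.
Ancestors of 54a9dae: {54a9dae, 669b80a, 828e0d0, 995a909, cb19a91, e494fca, f70b3f2}.
Common ancestors: {f70b3f2}.
The only common ancestor is f70b3f2, so it is the merge base.

f70b3f2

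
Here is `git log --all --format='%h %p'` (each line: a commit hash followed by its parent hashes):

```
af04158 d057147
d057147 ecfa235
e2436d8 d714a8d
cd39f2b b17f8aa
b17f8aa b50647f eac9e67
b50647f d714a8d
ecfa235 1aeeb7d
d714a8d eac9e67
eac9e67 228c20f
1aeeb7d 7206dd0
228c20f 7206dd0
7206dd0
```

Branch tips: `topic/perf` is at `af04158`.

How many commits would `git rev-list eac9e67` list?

3

Walking parent pointers from eac9e67: reachable set = {228c20f, 7206dd0, eac9e67}.
That is 3 commits.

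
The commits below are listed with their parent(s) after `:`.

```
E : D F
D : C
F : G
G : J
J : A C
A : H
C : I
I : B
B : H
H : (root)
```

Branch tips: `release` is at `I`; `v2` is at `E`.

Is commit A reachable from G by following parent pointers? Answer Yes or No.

Yes

Ancestors of G (commits reachable by following parents): {A, B, C, G, H, I, J}.
A is in that set, so it is an ancestor of G.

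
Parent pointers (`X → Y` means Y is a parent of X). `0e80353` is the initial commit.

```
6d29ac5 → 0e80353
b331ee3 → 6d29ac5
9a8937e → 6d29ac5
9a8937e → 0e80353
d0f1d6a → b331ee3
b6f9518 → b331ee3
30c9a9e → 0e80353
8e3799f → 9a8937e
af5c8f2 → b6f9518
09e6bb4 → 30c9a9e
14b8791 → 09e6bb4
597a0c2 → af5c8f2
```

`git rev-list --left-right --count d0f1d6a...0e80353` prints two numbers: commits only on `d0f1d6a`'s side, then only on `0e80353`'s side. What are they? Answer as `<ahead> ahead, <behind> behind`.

3 ahead, 0 behind

Reachable from d0f1d6a: {0e80353, 6d29ac5, b331ee3, d0f1d6a}.
Reachable from 0e80353: {0e80353}.
Only in d0f1d6a's history (ahead): {6d29ac5, b331ee3, d0f1d6a} — 3.
Only in 0e80353's history (behind): {} — 0.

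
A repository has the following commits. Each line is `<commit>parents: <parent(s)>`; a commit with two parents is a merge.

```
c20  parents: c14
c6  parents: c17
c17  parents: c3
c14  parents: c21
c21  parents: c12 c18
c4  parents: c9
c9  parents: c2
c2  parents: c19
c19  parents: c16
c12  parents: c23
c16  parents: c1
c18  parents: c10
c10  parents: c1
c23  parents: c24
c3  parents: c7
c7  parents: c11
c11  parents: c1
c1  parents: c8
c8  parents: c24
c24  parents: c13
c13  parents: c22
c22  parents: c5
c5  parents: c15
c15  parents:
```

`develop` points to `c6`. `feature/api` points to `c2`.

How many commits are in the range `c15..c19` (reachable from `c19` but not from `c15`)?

8

Reachable from c19: {c1, c13, c15, c16, c19, c22, c24, c5, c8}.
Reachable from c15: {c15}.
In c19's history but not c15's: {c1, c13, c16, c19, c22, c24, c5, c8} — 8 commits.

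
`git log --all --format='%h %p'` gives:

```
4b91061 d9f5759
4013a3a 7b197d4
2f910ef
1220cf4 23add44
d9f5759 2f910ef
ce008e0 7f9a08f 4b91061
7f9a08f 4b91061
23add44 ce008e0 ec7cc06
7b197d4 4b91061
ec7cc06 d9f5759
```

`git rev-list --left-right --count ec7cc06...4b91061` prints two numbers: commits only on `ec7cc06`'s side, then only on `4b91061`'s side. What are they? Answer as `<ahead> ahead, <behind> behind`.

Reachable from ec7cc06: {2f910ef, d9f5759, ec7cc06}.
Reachable from 4b91061: {2f910ef, 4b91061, d9f5759}.
Only in ec7cc06's history (ahead): {ec7cc06} — 1.
Only in 4b91061's history (behind): {4b91061} — 1.

1 ahead, 1 behind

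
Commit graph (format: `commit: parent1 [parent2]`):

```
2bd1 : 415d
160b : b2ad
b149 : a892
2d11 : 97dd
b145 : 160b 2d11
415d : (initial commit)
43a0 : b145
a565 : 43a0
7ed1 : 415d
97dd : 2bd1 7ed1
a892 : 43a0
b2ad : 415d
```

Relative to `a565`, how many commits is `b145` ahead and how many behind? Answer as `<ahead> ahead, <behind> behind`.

0 ahead, 2 behind

Reachable from b145: {160b, 2bd1, 2d11, 415d, 7ed1, 97dd, b145, b2ad}.
Reachable from a565: {160b, 2bd1, 2d11, 415d, 43a0, 7ed1, 97dd, a565, b145, b2ad}.
Only in b145's history (ahead): {} — 0.
Only in a565's history (behind): {43a0, a565} — 2.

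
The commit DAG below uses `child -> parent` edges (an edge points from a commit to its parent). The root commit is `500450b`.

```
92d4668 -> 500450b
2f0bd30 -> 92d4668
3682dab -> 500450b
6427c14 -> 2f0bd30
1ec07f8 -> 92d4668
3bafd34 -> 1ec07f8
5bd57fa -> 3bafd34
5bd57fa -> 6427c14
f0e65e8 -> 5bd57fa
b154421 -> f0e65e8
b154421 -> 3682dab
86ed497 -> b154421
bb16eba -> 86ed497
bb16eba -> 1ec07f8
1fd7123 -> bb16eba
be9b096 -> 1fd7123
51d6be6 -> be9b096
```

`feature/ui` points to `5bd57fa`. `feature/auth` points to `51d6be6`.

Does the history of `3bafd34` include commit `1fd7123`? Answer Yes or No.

No

Ancestors of 3bafd34: {1ec07f8, 3bafd34, 500450b, 92d4668}.
1fd7123 is not in that set, so it is not an ancestor of 3bafd34.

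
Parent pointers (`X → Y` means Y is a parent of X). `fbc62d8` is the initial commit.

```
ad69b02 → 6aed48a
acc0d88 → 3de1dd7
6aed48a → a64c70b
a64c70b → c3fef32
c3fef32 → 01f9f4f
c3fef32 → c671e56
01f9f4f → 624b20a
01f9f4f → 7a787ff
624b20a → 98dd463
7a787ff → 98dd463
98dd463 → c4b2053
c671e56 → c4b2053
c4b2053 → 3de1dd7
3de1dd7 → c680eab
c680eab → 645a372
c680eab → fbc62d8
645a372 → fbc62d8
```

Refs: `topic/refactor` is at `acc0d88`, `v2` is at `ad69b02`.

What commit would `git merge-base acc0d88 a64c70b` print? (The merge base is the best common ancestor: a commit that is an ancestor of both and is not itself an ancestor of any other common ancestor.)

Ancestors of acc0d88: {3de1dd7, 645a372, acc0d88, c680eab, fbc62d8}.
Ancestors of a64c70b: {01f9f4f, 3de1dd7, 624b20a, 645a372, 7a787ff, 98dd463, a64c70b, c3fef32, c4b2053, c671e56, c680eab, fbc62d8}.
Common ancestors: {3de1dd7, 645a372, c680eab, fbc62d8}.
Among these, 3de1dd7 is not an ancestor of any other common ancestor — it is the merge base.

3de1dd7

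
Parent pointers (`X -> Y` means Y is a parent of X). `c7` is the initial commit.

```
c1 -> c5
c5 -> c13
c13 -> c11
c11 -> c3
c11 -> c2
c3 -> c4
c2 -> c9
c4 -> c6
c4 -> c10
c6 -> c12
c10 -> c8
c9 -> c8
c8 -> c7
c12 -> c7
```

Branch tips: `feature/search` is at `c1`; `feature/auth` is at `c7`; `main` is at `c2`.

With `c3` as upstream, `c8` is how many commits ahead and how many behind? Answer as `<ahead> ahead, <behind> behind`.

0 ahead, 5 behind

Reachable from c8: {c7, c8}.
Reachable from c3: {c10, c12, c3, c4, c6, c7, c8}.
Only in c8's history (ahead): {} — 0.
Only in c3's history (behind): {c10, c12, c3, c4, c6} — 5.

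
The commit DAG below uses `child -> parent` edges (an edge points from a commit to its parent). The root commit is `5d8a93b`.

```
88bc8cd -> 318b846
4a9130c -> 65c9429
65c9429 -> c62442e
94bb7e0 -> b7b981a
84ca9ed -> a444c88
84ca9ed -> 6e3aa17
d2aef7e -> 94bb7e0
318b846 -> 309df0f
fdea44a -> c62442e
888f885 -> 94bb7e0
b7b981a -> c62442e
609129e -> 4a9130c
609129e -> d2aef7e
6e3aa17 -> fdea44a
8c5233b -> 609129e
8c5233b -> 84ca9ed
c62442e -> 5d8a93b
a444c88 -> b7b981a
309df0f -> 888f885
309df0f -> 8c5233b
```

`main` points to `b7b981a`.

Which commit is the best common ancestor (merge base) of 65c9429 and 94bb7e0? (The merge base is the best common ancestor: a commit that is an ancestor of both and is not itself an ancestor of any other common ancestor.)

c62442e

Ancestors of 65c9429: {5d8a93b, 65c9429, c62442e}.
Ancestors of 94bb7e0: {5d8a93b, 94bb7e0, b7b981a, c62442e}.
Common ancestors: {5d8a93b, c62442e}.
Among these, c62442e is not an ancestor of any other common ancestor — it is the merge base.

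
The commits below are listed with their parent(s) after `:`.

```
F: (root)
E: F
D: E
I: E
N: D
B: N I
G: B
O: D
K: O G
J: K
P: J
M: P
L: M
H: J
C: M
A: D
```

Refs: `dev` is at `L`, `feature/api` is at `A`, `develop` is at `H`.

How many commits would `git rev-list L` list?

Walking parent pointers from L: reachable set = {B, D, E, F, G, I, J, K, L, M, N, O, P}.
That is 13 commits.

13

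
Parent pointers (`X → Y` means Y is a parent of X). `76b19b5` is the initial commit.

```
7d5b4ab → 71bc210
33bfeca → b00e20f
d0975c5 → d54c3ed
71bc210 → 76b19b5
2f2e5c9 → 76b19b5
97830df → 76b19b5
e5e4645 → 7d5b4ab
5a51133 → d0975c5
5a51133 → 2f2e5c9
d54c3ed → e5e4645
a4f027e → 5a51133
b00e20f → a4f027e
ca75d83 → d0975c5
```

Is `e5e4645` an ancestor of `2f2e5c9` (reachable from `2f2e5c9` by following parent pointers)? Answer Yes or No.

No

Ancestors of 2f2e5c9: {2f2e5c9, 76b19b5}.
e5e4645 is not in that set, so it is not an ancestor of 2f2e5c9.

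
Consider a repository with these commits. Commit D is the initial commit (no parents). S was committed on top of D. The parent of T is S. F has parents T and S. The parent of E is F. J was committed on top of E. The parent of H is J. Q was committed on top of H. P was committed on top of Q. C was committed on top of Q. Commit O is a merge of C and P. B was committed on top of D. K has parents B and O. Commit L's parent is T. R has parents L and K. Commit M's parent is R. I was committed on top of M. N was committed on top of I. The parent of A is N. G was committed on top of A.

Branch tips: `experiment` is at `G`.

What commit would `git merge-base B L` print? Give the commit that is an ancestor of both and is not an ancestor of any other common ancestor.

Ancestors of B: {B, D}.
Ancestors of L: {D, L, S, T}.
Common ancestors: {D}.
The only common ancestor is D, so it is the merge base.

D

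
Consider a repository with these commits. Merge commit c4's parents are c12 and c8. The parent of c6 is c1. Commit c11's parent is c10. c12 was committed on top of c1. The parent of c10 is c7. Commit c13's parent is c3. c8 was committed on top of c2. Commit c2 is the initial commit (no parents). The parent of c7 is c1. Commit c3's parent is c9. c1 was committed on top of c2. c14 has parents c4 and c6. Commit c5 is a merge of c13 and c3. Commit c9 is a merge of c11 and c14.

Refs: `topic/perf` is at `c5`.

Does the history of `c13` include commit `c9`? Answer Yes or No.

Yes

Ancestors of c13 (commits reachable by following parents): {c1, c10, c11, c12, c13, c14, c2, c3, c4, c6, c7, c8, c9}.
c9 is in that set, so it is an ancestor of c13.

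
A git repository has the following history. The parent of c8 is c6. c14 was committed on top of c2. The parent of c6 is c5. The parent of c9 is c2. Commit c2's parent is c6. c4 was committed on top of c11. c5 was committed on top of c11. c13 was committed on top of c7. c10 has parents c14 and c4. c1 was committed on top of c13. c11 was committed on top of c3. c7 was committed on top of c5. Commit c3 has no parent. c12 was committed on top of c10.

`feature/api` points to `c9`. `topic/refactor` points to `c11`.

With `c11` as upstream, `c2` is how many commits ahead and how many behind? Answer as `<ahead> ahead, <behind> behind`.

Reachable from c2: {c11, c2, c3, c5, c6}.
Reachable from c11: {c11, c3}.
Only in c2's history (ahead): {c2, c5, c6} — 3.
Only in c11's history (behind): {} — 0.

3 ahead, 0 behind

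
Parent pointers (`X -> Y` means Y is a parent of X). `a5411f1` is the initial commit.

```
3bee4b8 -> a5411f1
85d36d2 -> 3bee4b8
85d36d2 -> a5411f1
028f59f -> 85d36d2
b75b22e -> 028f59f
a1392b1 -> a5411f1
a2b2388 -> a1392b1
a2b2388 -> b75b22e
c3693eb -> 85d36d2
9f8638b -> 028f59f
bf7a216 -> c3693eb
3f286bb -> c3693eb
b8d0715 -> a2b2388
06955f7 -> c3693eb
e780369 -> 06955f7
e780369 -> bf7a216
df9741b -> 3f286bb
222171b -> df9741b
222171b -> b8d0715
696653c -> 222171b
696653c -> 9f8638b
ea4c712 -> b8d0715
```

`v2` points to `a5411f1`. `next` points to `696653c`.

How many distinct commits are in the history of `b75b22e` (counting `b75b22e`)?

Walking parent pointers from b75b22e: reachable set = {028f59f, 3bee4b8, 85d36d2, a5411f1, b75b22e}.
That is 5 commits.

5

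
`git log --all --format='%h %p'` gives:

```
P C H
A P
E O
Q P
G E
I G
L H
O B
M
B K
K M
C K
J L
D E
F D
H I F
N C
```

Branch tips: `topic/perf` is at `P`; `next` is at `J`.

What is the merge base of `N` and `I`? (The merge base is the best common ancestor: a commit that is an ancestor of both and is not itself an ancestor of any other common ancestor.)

Ancestors of N: {C, K, M, N}.
Ancestors of I: {B, E, G, I, K, M, O}.
Common ancestors: {K, M}.
Among these, K is not an ancestor of any other common ancestor — it is the merge base.

K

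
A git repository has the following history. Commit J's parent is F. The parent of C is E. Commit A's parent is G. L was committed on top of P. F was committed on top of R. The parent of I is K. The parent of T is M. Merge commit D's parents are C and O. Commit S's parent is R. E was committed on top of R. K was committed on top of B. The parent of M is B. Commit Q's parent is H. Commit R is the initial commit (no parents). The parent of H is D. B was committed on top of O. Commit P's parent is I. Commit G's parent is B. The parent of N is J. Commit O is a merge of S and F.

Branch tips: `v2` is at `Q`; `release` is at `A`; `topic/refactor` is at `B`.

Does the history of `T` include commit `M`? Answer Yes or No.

Ancestors of T (commits reachable by following parents): {B, F, M, O, R, S, T}.
M is in that set, so it is an ancestor of T.

Yes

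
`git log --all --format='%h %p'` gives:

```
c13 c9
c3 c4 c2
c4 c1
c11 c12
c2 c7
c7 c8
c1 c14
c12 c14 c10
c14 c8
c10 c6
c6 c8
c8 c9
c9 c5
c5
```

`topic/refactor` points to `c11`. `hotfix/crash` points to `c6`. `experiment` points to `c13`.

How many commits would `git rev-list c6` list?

Walking parent pointers from c6: reachable set = {c5, c6, c8, c9}.
That is 4 commits.

4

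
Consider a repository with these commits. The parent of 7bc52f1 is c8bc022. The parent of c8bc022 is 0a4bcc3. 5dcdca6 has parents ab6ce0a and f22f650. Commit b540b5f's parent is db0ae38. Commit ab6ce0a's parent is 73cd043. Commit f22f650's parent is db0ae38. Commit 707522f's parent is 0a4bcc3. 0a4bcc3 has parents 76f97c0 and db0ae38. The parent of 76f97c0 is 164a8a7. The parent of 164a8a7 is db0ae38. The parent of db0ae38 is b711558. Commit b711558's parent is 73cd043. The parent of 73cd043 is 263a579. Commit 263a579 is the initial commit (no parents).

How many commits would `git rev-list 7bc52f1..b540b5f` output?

Reachable from b540b5f: {263a579, 73cd043, b540b5f, b711558, db0ae38}.
Reachable from 7bc52f1: {0a4bcc3, 164a8a7, 263a579, 73cd043, 76f97c0, 7bc52f1, b711558, c8bc022, db0ae38}.
In b540b5f's history but not 7bc52f1's: {b540b5f} — 1 commit.

1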